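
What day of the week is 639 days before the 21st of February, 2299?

Sunday

Feb 21, 2299 is a Tuesday.
639 mod 7 = 2, so 639 days before a Tuesday is Tuesday − 2 = Sunday.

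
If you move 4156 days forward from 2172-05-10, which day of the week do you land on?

First find the weekday of May 10, 2172. Doomsday rule: the anchor day for the 2100s is Sunday. For year 72: 72÷12 = 6 r 0, and 0÷4 = 0, so 6+0+0 = 6.
Sunday + 6 ≡ Saturday — that's 2172's doomsday.
In May the doomsday date is May 9.
May 10 is 1 day after May 9; 1 mod 7 = 1, so Saturday + 1 = Sunday.
4156 mod 7 = 5, so 4156 days after a Sunday is Sunday + 5 = Friday.

Friday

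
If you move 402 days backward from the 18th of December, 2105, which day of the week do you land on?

Tuesday

First find the weekday of Dec 18, 2105. Doomsday rule: the anchor day for the 2100s is Sunday. For year 05: 5÷12 = 0 r 5, and 5÷4 = 1, so 0+5+1 = 6.
Sunday + 6 ≡ Saturday — that's 2105's doomsday.
In December the doomsday date is Dec 12.
Dec 18 is 6 days after Dec 12; 6 mod 7 = 6, so Saturday + 6 = Friday.
402 mod 7 = 3, so 402 days before a Friday is Friday − 3 = Tuesday.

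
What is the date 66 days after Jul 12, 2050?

Jul has 31 days: +20 → Aug 1, 2050 (46 left).
Aug has 31 days: +31 → Sep 1, 2050 (15 left).
+15 → Sep 16, 2050.

September 16, 2050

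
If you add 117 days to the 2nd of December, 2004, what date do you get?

March 29, 2005

Dec has 31 days: +30 → Jan 1, 2005 (87 left).
Jan has 31 days: +31 → Feb 1, 2005 (56 left).
Feb has 28 days: +28 → Mar 1, 2005 (28 left).
+28 → Mar 29, 2005.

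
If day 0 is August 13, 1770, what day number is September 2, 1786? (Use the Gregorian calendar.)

5864

Aug 13, 1770 → Aug 13, 1771: 365 days.
Aug 13, 1771 → Aug 13, 1772: 366 days (Feb 29, 1772 is in that span).
Aug 13, 1772 → Aug 13, 1773: 365 days.
Aug 13, 1773 → Aug 13, 1774: 365 days.
Aug 13, 1774 → Aug 13, 1775: 365 days.
Aug 13, 1775 → Aug 13, 1776: 366 days (Feb 29, 1776 is in that span).
Aug 13, 1776 → Aug 13, 1777: 365 days.
Aug 13, 1777 → Aug 13, 1778: 365 days.
Aug 13, 1778 → Aug 13, 1779: 365 days.
Aug 13, 1779 → Aug 13, 1780: 366 days (Feb 29, 1780 is in that span).
Aug 13, 1780 → Aug 13, 1781: 365 days.
Aug 13, 1781 → Aug 13, 1782: 365 days.
Aug 13, 1782 → Aug 13, 1783: 365 days.
Aug 13, 1783 → Aug 13, 1784: 366 days (Feb 29, 1784 is in that span).
Aug 13, 1784 → Aug 13, 1785: 365 days.
Aug 13, 1785 → Sep 13, 1785: 31 days (August has 31).
Sep 13, 1785 → Oct 13, 1785: 30 days (September has 30).
Oct 13, 1785 → Nov 13, 1785: 31 days (October has 31).
Nov 13, 1785 → Dec 13, 1785: 30 days (November has 30).
Dec 13, 1785 → Jan 13, 1786: 31 days (December has 31).
Jan 13, 1786 → Feb 13, 1786: 31 days (January has 31).
Feb 13, 1786 → Mar 13, 1786: 28 days (February has 28).
Mar 13, 1786 → Apr 13, 1786: 31 days (March has 31).
Apr 13, 1786 → May 13, 1786: 30 days (April has 30).
May 13, 1786 → Jun 13, 1786: 31 days (May has 31).
Jun 13, 1786 → Jul 13, 1786: 30 days (June has 30).
Jul 13, 1786 → Aug 13, 1786: 31 days (July has 31).
Aug 13, 1786 → Sep 2, 1786: 20 days.
Total: 5864 days.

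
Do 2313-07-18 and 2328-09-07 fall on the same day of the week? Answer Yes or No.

From Jul 18, 2313 to Sep 7, 2328 is 5530 days.
5530 mod 7 = 0, so they are the same weekday.
(Jul 18, 2313 is a Friday; Sep 7, 2328 is a Friday.)

Yes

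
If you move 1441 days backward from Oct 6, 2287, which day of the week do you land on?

First find the weekday of Oct 6, 2287. Doomsday rule: the anchor day for the 2200s is Friday. For year 87: 87÷12 = 7 r 3, and 3÷4 = 0, so 7+3+0 = 10.
Friday + 10 ≡ Monday — that's 2287's doomsday.
In October the doomsday date is Oct 10.
Oct 6 is 4 days before Oct 10; 4 mod 7 = 4, so Monday − 4 = Thursday.
1441 mod 7 = 6, so 1441 days before a Thursday is Thursday − 6 = Friday.

Friday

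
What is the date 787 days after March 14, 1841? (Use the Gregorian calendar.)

May 10, 1843

+365 (one year) → Mar 14, 1842 (422 left).
+365 (one year) → Mar 14, 1843 (57 left).
Mar has 31 days: +18 → Apr 1, 1843 (39 left).
Apr has 30 days: +30 → May 1, 1843 (9 left).
+9 → May 10, 1843.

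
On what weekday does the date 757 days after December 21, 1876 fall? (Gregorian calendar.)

Friday

Dec 21, 1876 is a Thursday.
757 mod 7 = 1, so 757 days after a Thursday is Thursday + 1 = Friday.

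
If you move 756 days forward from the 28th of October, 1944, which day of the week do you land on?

First find the weekday of Oct 28, 1944. Doomsday rule: the anchor day for the 1900s is Wednesday. For year 44: 44÷12 = 3 r 8, and 8÷4 = 2, so 3+8+2 = 13.
Wednesday + 13 ≡ Tuesday — that's 1944's doomsday.
In October the doomsday date is Oct 10.
Oct 28 is 18 days after Oct 10; 18 mod 7 = 4, so Tuesday + 4 = Saturday.
756 mod 7 = 0, so 756 days after a Saturday is Saturday + 0 = Saturday.

Saturday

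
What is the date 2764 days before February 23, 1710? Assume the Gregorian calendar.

−365 (one year) → Feb 23, 1709 (2399 left).
−366 (one year; includes Feb 29, 1708) → Feb 23, 1708 (2033 left).
−365 (one year) → Feb 23, 1707 (1668 left).
−365 (one year) → Feb 23, 1706 (1303 left).
−365 (one year) → Feb 23, 1705 (938 left).
−366 (one year; includes Feb 29, 1704) → Feb 23, 1704 (572 left).
−365 (one year) → Feb 23, 1703 (207 left).
−23 → Jan 31, 1703 (end of Jan, 31 days; 184 left).
−31 → Dec 31, 1702 (end of Dec, 31 days; 153 left).
−31 → Nov 30, 1702 (end of Nov, 30 days; 122 left).
−30 → Oct 31, 1702 (end of Oct, 31 days; 92 left).
−31 → Sep 30, 1702 (end of Sep, 30 days; 61 left).
−30 → Aug 31, 1702 (end of Aug, 31 days; 31 left).
−31 → Jul 31, 1702 (end of Jul, 31 days; 0 left).

July 31, 1702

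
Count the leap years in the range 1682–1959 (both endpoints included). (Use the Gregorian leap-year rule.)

66

Multiples of 4 in [1682,1959]: 69.
Of those, multiples of 100: 3 (not leap unless ÷400).
Multiples of 400: 0.
Leap years = 69 − 3 + 0 = 66.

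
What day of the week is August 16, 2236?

Doomsday rule: the anchor day for the 2200s is Friday. For year 36: 36÷12 = 3 r 0, and 0÷4 = 0, so 3+0+0 = 3.
Friday + 3 ≡ Monday — that's 2236's doomsday.
In August the doomsday date is Aug 8.
Aug 16 is 8 days after Aug 8; 8 mod 7 = 1, so Monday + 1 = Tuesday.

Tuesday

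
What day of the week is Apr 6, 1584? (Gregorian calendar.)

Friday

Doomsday rule: the anchor day for the 1500s is Wednesday. For year 84: 84÷12 = 7 r 0, and 0÷4 = 0, so 7+0+0 = 7.
Wednesday + 7 ≡ Wednesday — that's 1584's doomsday.
In April the doomsday date is Apr 4.
Apr 6 is 2 days after Apr 4; 2 mod 7 = 2, so Wednesday + 2 = Friday.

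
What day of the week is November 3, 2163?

Thursday

Doomsday rule: the anchor day for the 2100s is Sunday. For year 63: 63÷12 = 5 r 3, and 3÷4 = 0, so 5+3+0 = 8.
Sunday + 8 ≡ Monday — that's 2163's doomsday.
In November the doomsday date is Nov 7.
Nov 3 is 4 days before Nov 7; 4 mod 7 = 4, so Monday − 4 = Thursday.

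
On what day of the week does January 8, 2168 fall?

Doomsday rule: the anchor day for the 2100s is Sunday. For year 68: 68÷12 = 5 r 8, and 8÷4 = 2, so 5+8+2 = 15.
Sunday + 15 ≡ Monday — that's 2168's doomsday.
In January the doomsday date is Jan 4 (2168 is a leap year (divisible by 4)).
Jan 8 is 4 days after Jan 4; 4 mod 7 = 4, so Monday + 4 = Friday.

Friday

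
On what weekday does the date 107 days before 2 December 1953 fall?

Monday

Dec 2, 1953 is a Wednesday.
107 mod 7 = 2, so 107 days before a Wednesday is Wednesday − 2 = Monday.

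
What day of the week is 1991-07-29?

Monday

January 1, 1991 is a Tuesday.
Jan 1, 1991 → Feb 1, 1991: 31 days (January has 31).
Feb 1, 1991 → Mar 1, 1991: 28 days (February has 28).
Mar 1, 1991 → Apr 1, 1991: 31 days (March has 31).
Apr 1, 1991 → May 1, 1991: 30 days (April has 30).
May 1, 1991 → Jun 1, 1991: 31 days (May has 31).
Jun 1, 1991 → Jul 1, 1991: 30 days (June has 30).
Jul 1, 1991 → Jul 29, 1991: 28 days.
Total: 209 days.
209 mod 7 = 6, so Tuesday + 6 = Monday.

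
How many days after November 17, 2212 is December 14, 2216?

Nov 17, 2212 → Nov 17, 2213: 365 days.
Nov 17, 2213 → Nov 17, 2214: 365 days.
Nov 17, 2214 → Nov 17, 2215: 365 days.
Nov 17, 2215 → Dec 17, 2215: 30 days (November has 30).
Dec 17, 2215 → Jan 17, 2216: 31 days (December has 31).
Jan 17, 2216 → Feb 17, 2216: 31 days (January has 31).
Feb 17, 2216 → Mar 17, 2216: 29 days (February has 29).
Mar 17, 2216 → Apr 17, 2216: 31 days (March has 31).
Apr 17, 2216 → May 17, 2216: 30 days (April has 30).
May 17, 2216 → Jun 17, 2216: 31 days (May has 31).
Jun 17, 2216 → Jul 17, 2216: 30 days (June has 30).
Jul 17, 2216 → Aug 17, 2216: 31 days (July has 31).
Aug 17, 2216 → Sep 17, 2216: 31 days (August has 31).
Sep 17, 2216 → Oct 17, 2216: 30 days (September has 30).
Oct 17, 2216 → Nov 17, 2216: 31 days (October has 31).
Nov 17, 2216 → Dec 14, 2216: 27 days.
Total: 1488 days.

1488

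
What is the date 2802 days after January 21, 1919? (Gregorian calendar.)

+365 (one year) → Jan 21, 1920 (2437 left).
+366 (one year; includes Feb 29, 1920) → Jan 21, 1921 (2071 left).
+365 (one year) → Jan 21, 1922 (1706 left).
+365 (one year) → Jan 21, 1923 (1341 left).
+365 (one year) → Jan 21, 1924 (976 left).
+366 (one year; includes Feb 29, 1924) → Jan 21, 1925 (610 left).
+365 (one year) → Jan 21, 1926 (245 left).
Jan has 31 days: +11 → Feb 1, 1926 (234 left).
Feb has 28 days: +28 → Mar 1, 1926 (206 left).
Mar has 31 days: +31 → Apr 1, 1926 (175 left).
Apr has 30 days: +30 → May 1, 1926 (145 left).
May has 31 days: +31 → Jun 1, 1926 (114 left).
Jun has 30 days: +30 → Jul 1, 1926 (84 left).
Jul has 31 days: +31 → Aug 1, 1926 (53 left).
Aug has 31 days: +31 → Sep 1, 1926 (22 left).
+22 → Sep 23, 1926.

September 23, 1926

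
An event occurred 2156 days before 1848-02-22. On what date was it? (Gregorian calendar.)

March 29, 1842

−365 (one year) → Feb 22, 1847 (1791 left).
−365 (one year) → Feb 22, 1846 (1426 left).
−365 (one year) → Feb 22, 1845 (1061 left).
−366 (one year; includes Feb 29, 1844) → Feb 22, 1844 (695 left).
−365 (one year) → Feb 22, 1843 (330 left).
−22 → Jan 31, 1843 (end of Jan, 31 days; 308 left).
−31 → Dec 31, 1842 (end of Dec, 31 days; 277 left).
−31 → Nov 30, 1842 (end of Nov, 30 days; 246 left).
−30 → Oct 31, 1842 (end of Oct, 31 days; 216 left).
−31 → Sep 30, 1842 (end of Sep, 30 days; 185 left).
−30 → Aug 31, 1842 (end of Aug, 31 days; 155 left).
−31 → Jul 31, 1842 (end of Jul, 31 days; 124 left).
−31 → Jun 30, 1842 (end of Jun, 30 days; 93 left).
−30 → May 31, 1842 (end of May, 31 days; 63 left).
−31 → Apr 30, 1842 (end of Apr, 30 days; 32 left).
−30 → Mar 31, 1842 (end of Mar, 31 days; 2 left).
−2 → Mar 29, 1842.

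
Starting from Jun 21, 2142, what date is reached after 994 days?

March 11, 2145

+365 (one year) → Jun 21, 2143 (629 left).
+366 (one year; includes Feb 29, 2144) → Jun 21, 2144 (263 left).
Jun has 30 days: +10 → Jul 1, 2144 (253 left).
Jul has 31 days: +31 → Aug 1, 2144 (222 left).
Aug has 31 days: +31 → Sep 1, 2144 (191 left).
Sep has 30 days: +30 → Oct 1, 2144 (161 left).
Oct has 31 days: +31 → Nov 1, 2144 (130 left).
Nov has 30 days: +30 → Dec 1, 2144 (100 left).
Dec has 31 days: +31 → Jan 1, 2145 (69 left).
Jan has 31 days: +31 → Feb 1, 2145 (38 left).
Feb has 28 days: +28 → Mar 1, 2145 (10 left).
+10 → Mar 11, 2145.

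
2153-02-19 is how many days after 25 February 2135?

Feb 25, 2135 → Feb 25, 2136: 365 days.
Feb 25, 2136 → Feb 25, 2137: 366 days (Feb 29, 2136 is in that span).
Feb 25, 2137 → Feb 25, 2138: 365 days.
Feb 25, 2138 → Feb 25, 2139: 365 days.
Feb 25, 2139 → Feb 25, 2140: 365 days.
Feb 25, 2140 → Feb 25, 2141: 366 days (Feb 29, 2140 is in that span).
Feb 25, 2141 → Feb 25, 2142: 365 days.
Feb 25, 2142 → Feb 25, 2143: 365 days.
Feb 25, 2143 → Feb 25, 2144: 365 days.
Feb 25, 2144 → Feb 25, 2145: 366 days (Feb 29, 2144 is in that span).
Feb 25, 2145 → Feb 25, 2146: 365 days.
Feb 25, 2146 → Feb 25, 2147: 365 days.
Feb 25, 2147 → Feb 25, 2148: 365 days.
Feb 25, 2148 → Feb 25, 2149: 366 days (Feb 29, 2148 is in that span).
Feb 25, 2149 → Feb 25, 2150: 365 days.
Feb 25, 2150 → Feb 25, 2151: 365 days.
Feb 25, 2151 → Feb 25, 2152: 365 days.
Feb 25, 2152 → Mar 25, 2152: 29 days (February has 29).
Mar 25, 2152 → Apr 25, 2152: 31 days (March has 31).
Apr 25, 2152 → May 25, 2152: 30 days (April has 30).
May 25, 2152 → Jun 25, 2152: 31 days (May has 31).
Jun 25, 2152 → Jul 25, 2152: 30 days (June has 30).
Jul 25, 2152 → Aug 25, 2152: 31 days (July has 31).
Aug 25, 2152 → Sep 25, 2152: 31 days (August has 31).
Sep 25, 2152 → Oct 25, 2152: 30 days (September has 30).
Oct 25, 2152 → Nov 25, 2152: 31 days (October has 31).
Nov 25, 2152 → Dec 25, 2152: 30 days (November has 30).
Dec 25, 2152 → Jan 25, 2153: 31 days (December has 31).
Jan 25, 2153 → Feb 19, 2153: 25 days.
Total: 6569 days.

6569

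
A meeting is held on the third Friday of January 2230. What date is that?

January 1, 2230 is a Friday.
The first Friday is therefore January 1 (same day).
The third Friday is 1 + 2×7 = January 15.

January 15, 2230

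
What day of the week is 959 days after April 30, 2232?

First find the weekday of Apr 30, 2232. Doomsday rule: the anchor day for the 2200s is Friday. For year 32: 32÷12 = 2 r 8, and 8÷4 = 2, so 2+8+2 = 12.
Friday + 12 ≡ Wednesday — that's 2232's doomsday.
In April the doomsday date is Apr 4.
Apr 30 is 26 days after Apr 4; 26 mod 7 = 5, so Wednesday + 5 = Monday.
959 mod 7 = 0, so 959 days after a Monday is Monday + 0 = Monday.

Monday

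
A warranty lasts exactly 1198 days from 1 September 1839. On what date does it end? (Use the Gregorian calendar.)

+366 (one year; includes Feb 29, 1840) → Sep 1, 1840 (832 left).
+365 (one year) → Sep 1, 1841 (467 left).
+365 (one year) → Sep 1, 1842 (102 left).
Sep has 30 days: +30 → Oct 1, 1842 (72 left).
Oct has 31 days: +31 → Nov 1, 1842 (41 left).
Nov has 30 days: +30 → Dec 1, 1842 (11 left).
+11 → Dec 12, 1842.

December 12, 1842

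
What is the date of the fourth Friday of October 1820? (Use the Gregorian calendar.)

October 1, 1820 is a Sunday.
The first Friday is therefore October 6 (5 days later).
The fourth Friday is 6 + 3×7 = October 27.

October 27, 1820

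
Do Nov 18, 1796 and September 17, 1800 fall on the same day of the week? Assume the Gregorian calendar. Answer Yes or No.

No

From Nov 18, 1796 to Sep 17, 1800 is 1398 days.
1398 mod 7 = 5, so they are different weekdays.
(Nov 18, 1796 is a Friday; Sep 17, 1800 is a Wednesday.)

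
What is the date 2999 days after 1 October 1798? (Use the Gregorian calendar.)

December 18, 1806

+365 (one year) → Oct 1, 1799 (2634 left).
+365 (one year) → Oct 1, 1800 (2269 left).
+365 (one year) → Oct 1, 1801 (1904 left).
+365 (one year) → Oct 1, 1802 (1539 left).
+365 (one year) → Oct 1, 1803 (1174 left).
+366 (one year; includes Feb 29, 1804) → Oct 1, 1804 (808 left).
+365 (one year) → Oct 1, 1805 (443 left).
+365 (one year) → Oct 1, 1806 (78 left).
Oct has 31 days: +31 → Nov 1, 1806 (47 left).
Nov has 30 days: +30 → Dec 1, 1806 (17 left).
+17 → Dec 18, 1806.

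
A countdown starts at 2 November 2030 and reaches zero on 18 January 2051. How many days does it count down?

7382

Nov 2, 2030 → Nov 2, 2031: 365 days.
Nov 2, 2031 → Nov 2, 2032: 366 days (Feb 29, 2032 is in that span).
Nov 2, 2032 → Nov 2, 2033: 365 days.
Nov 2, 2033 → Nov 2, 2034: 365 days.
Nov 2, 2034 → Nov 2, 2035: 365 days.
Nov 2, 2035 → Nov 2, 2036: 366 days (Feb 29, 2036 is in that span).
Nov 2, 2036 → Nov 2, 2037: 365 days.
Nov 2, 2037 → Nov 2, 2038: 365 days.
Nov 2, 2038 → Nov 2, 2039: 365 days.
Nov 2, 2039 → Nov 2, 2040: 366 days (Feb 29, 2040 is in that span).
Nov 2, 2040 → Nov 2, 2041: 365 days.
Nov 2, 2041 → Nov 2, 2042: 365 days.
Nov 2, 2042 → Nov 2, 2043: 365 days.
Nov 2, 2043 → Nov 2, 2044: 366 days (Feb 29, 2044 is in that span).
Nov 2, 2044 → Nov 2, 2045: 365 days.
Nov 2, 2045 → Nov 2, 2046: 365 days.
Nov 2, 2046 → Nov 2, 2047: 365 days.
Nov 2, 2047 → Nov 2, 2048: 366 days (Feb 29, 2048 is in that span).
Nov 2, 2048 → Nov 2, 2049: 365 days.
Nov 2, 2049 → Nov 2, 2050: 365 days.
Nov 2, 2050 → Dec 2, 2050: 30 days (November has 30).
Dec 2, 2050 → Jan 2, 2051: 31 days (December has 31).
Jan 2, 2051 → Jan 18, 2051: 16 days.
Total: 7382 days.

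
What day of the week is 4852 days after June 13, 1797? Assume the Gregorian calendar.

Jun 13, 1797 is a Tuesday.
4852 mod 7 = 1, so 4852 days after a Tuesday is Tuesday + 1 = Wednesday.

Wednesday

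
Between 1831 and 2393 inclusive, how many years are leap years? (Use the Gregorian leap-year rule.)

Multiples of 4 in [1831,2393]: 141.
Of those, multiples of 100: 5 (not leap unless ÷400).
Multiples of 400: 1.
Leap years = 141 − 5 + 1 = 137.

137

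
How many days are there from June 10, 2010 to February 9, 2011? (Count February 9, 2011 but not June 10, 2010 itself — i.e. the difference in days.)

244

Jun 10, 2010 → Jul 10, 2010: 30 days (June has 30).
Jul 10, 2010 → Aug 10, 2010: 31 days (July has 31).
Aug 10, 2010 → Sep 10, 2010: 31 days (August has 31).
Sep 10, 2010 → Oct 10, 2010: 30 days (September has 30).
Oct 10, 2010 → Nov 10, 2010: 31 days (October has 31).
Nov 10, 2010 → Dec 10, 2010: 30 days (November has 30).
Dec 10, 2010 → Jan 10, 2011: 31 days (December has 31).
Jan 10, 2011 → Feb 9, 2011: 30 days.
Total: 244 days.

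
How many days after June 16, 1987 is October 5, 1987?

Jun 16, 1987 → Jul 16, 1987: 30 days (June has 30).
Jul 16, 1987 → Aug 16, 1987: 31 days (July has 31).
Aug 16, 1987 → Sep 16, 1987: 31 days (August has 31).
Sep 16, 1987 → Oct 5, 1987: 19 days.
Total: 111 days.

111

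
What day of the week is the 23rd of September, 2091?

January 1, 2091 is a Monday.
Jan 1, 2091 → Feb 1, 2091: 31 days (January has 31).
Feb 1, 2091 → Mar 1, 2091: 28 days (February has 28).
Mar 1, 2091 → Apr 1, 2091: 31 days (March has 31).
Apr 1, 2091 → May 1, 2091: 30 days (April has 30).
May 1, 2091 → Jun 1, 2091: 31 days (May has 31).
Jun 1, 2091 → Jul 1, 2091: 30 days (June has 30).
Jul 1, 2091 → Aug 1, 2091: 31 days (July has 31).
Aug 1, 2091 → Sep 1, 2091: 31 days (August has 31).
Sep 1, 2091 → Sep 23, 2091: 22 days.
Total: 265 days.
265 mod 7 = 6, so Monday + 6 = Sunday.

Sunday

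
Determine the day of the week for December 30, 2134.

Thursday

Doomsday rule: the anchor day for the 2100s is Sunday. For year 34: 34÷12 = 2 r 10, and 10÷4 = 2, so 2+10+2 = 14.
Sunday + 14 ≡ Sunday — that's 2134's doomsday.
In December the doomsday date is Dec 12.
Dec 30 is 18 days after Dec 12; 18 mod 7 = 4, so Sunday + 4 = Thursday.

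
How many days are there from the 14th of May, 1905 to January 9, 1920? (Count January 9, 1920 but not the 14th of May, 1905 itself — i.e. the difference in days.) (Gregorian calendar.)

5353

May 14, 1905 → May 14, 1906: 365 days.
May 14, 1906 → May 14, 1907: 365 days.
May 14, 1907 → May 14, 1908: 366 days (Feb 29, 1908 is in that span).
May 14, 1908 → May 14, 1909: 365 days.
May 14, 1909 → May 14, 1910: 365 days.
May 14, 1910 → May 14, 1911: 365 days.
May 14, 1911 → May 14, 1912: 366 days (Feb 29, 1912 is in that span).
May 14, 1912 → May 14, 1913: 365 days.
May 14, 1913 → May 14, 1914: 365 days.
May 14, 1914 → May 14, 1915: 365 days.
May 14, 1915 → May 14, 1916: 366 days (Feb 29, 1916 is in that span).
May 14, 1916 → May 14, 1917: 365 days.
May 14, 1917 → May 14, 1918: 365 days.
May 14, 1918 → May 14, 1919: 365 days.
May 14, 1919 → Jun 14, 1919: 31 days (May has 31).
Jun 14, 1919 → Jul 14, 1919: 30 days (June has 30).
Jul 14, 1919 → Aug 14, 1919: 31 days (July has 31).
Aug 14, 1919 → Sep 14, 1919: 31 days (August has 31).
Sep 14, 1919 → Oct 14, 1919: 30 days (September has 30).
Oct 14, 1919 → Nov 14, 1919: 31 days (October has 31).
Nov 14, 1919 → Dec 14, 1919: 30 days (November has 30).
Dec 14, 1919 → Jan 9, 1920: 26 days.
Total: 5353 days.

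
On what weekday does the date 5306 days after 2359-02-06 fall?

Friday

First find the weekday of Feb 6, 2359. Doomsday rule: the anchor day for the 2300s is Wednesday. For year 59: 59÷12 = 4 r 11, and 11÷4 = 2, so 4+11+2 = 17.
Wednesday + 17 ≡ Saturday — that's 2359's doomsday.
In February the doomsday date is Feb 28 (2359 is not a leap year).
Feb 6 is 22 days before Feb 28; 22 mod 7 = 1, so Saturday − 1 = Friday.
5306 mod 7 = 0, so 5306 days after a Friday is Friday + 0 = Friday.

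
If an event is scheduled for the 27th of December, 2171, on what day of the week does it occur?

Friday

Doomsday rule: the anchor day for the 2100s is Sunday. For year 71: 71÷12 = 5 r 11, and 11÷4 = 2, so 5+11+2 = 18.
Sunday + 18 ≡ Thursday — that's 2171's doomsday.
In December the doomsday date is Dec 12.
Dec 27 is 15 days after Dec 12; 15 mod 7 = 1, so Thursday + 1 = Friday.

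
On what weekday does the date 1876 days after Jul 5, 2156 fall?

First find the weekday of Jul 5, 2156. Doomsday rule: the anchor day for the 2100s is Sunday. For year 56: 56÷12 = 4 r 8, and 8÷4 = 2, so 4+8+2 = 14.
Sunday + 14 ≡ Sunday — that's 2156's doomsday.
In July the doomsday date is Jul 11.
Jul 5 is 6 days before Jul 11; 6 mod 7 = 6, so Sunday − 6 = Monday.
1876 mod 7 = 0, so 1876 days after a Monday is Monday + 0 = Monday.

Monday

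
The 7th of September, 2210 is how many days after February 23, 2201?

3483

Feb 23, 2201 → Feb 23, 2202: 365 days.
Feb 23, 2202 → Feb 23, 2203: 365 days.
Feb 23, 2203 → Feb 23, 2204: 365 days.
Feb 23, 2204 → Feb 23, 2205: 366 days (Feb 29, 2204 is in that span).
Feb 23, 2205 → Feb 23, 2206: 365 days.
Feb 23, 2206 → Feb 23, 2207: 365 days.
Feb 23, 2207 → Feb 23, 2208: 365 days.
Feb 23, 2208 → Feb 23, 2209: 366 days (Feb 29, 2208 is in that span).
Feb 23, 2209 → Feb 23, 2210: 365 days.
Feb 23, 2210 → Mar 23, 2210: 28 days (February has 28).
Mar 23, 2210 → Apr 23, 2210: 31 days (March has 31).
Apr 23, 2210 → May 23, 2210: 30 days (April has 30).
May 23, 2210 → Jun 23, 2210: 31 days (May has 31).
Jun 23, 2210 → Jul 23, 2210: 30 days (June has 30).
Jul 23, 2210 → Aug 23, 2210: 31 days (July has 31).
Aug 23, 2210 → Sep 7, 2210: 15 days.
Total: 3483 days.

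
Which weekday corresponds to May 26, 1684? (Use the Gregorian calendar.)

Doomsday rule: the anchor day for the 1600s is Tuesday. For year 84: 84÷12 = 7 r 0, and 0÷4 = 0, so 7+0+0 = 7.
Tuesday + 7 ≡ Tuesday — that's 1684's doomsday.
In May the doomsday date is May 9.
May 26 is 17 days after May 9; 17 mod 7 = 3, so Tuesday + 3 = Friday.

Friday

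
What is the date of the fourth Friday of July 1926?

July 1, 1926 is a Thursday.
The first Friday is therefore July 2 (1 days later).
The fourth Friday is 2 + 3×7 = July 23.

July 23, 1926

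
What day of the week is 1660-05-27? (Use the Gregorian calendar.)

Thursday

Doomsday rule: the anchor day for the 1600s is Tuesday. For year 60: 60÷12 = 5 r 0, and 0÷4 = 0, so 5+0+0 = 5.
Tuesday + 5 ≡ Sunday — that's 1660's doomsday.
In May the doomsday date is May 9.
May 27 is 18 days after May 9; 18 mod 7 = 4, so Sunday + 4 = Thursday.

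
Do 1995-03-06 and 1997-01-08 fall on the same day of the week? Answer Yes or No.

From Mar 6, 1995 to Jan 8, 1997 is 674 days.
674 mod 7 = 2, so they are different weekdays.
(Mar 6, 1995 is a Monday; Jan 8, 1997 is a Wednesday.)

No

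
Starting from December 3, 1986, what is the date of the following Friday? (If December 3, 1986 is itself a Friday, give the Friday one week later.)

Dec 3, 1986 is a Wednesday.
From Wednesday to the next Friday is 2 days.
Dec 3, 1986 + 2 = Dec 5, 1986.

December 5, 1986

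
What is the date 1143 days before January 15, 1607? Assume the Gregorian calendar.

−365 (one year) → Jan 15, 1606 (778 left).
−365 (one year) → Jan 15, 1605 (413 left).
−366 (one year; includes Feb 29, 1604) → Jan 15, 1604 (47 left).
−15 → Dec 31, 1603 (end of Dec, 31 days; 32 left).
−31 → Nov 30, 1603 (end of Nov, 30 days; 1 left).
−1 → Nov 29, 1603.

November 29, 1603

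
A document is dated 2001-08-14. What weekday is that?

Doomsday rule: the anchor day for the 2000s is Tuesday. For year 01: 1÷12 = 0 r 1, and 1÷4 = 0, so 0+1+0 = 1.
Tuesday + 1 ≡ Wednesday — that's 2001's doomsday.
In August the doomsday date is Aug 8.
Aug 14 is 6 days after Aug 8; 6 mod 7 = 6, so Wednesday + 6 = Tuesday.

Tuesday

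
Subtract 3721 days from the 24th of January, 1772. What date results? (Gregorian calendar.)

−365 (one year) → Jan 24, 1771 (3356 left).
−365 (one year) → Jan 24, 1770 (2991 left).
−365 (one year) → Jan 24, 1769 (2626 left).
−366 (one year; includes Feb 29, 1768) → Jan 24, 1768 (2260 left).
−365 (one year) → Jan 24, 1767 (1895 left).
−365 (one year) → Jan 24, 1766 (1530 left).
−365 (one year) → Jan 24, 1765 (1165 left).
−366 (one year; includes Feb 29, 1764) → Jan 24, 1764 (799 left).
−365 (one year) → Jan 24, 1763 (434 left).
−365 (one year) → Jan 24, 1762 (69 left).
−24 → Dec 31, 1761 (end of Dec, 31 days; 45 left).
−31 → Nov 30, 1761 (end of Nov, 30 days; 14 left).
−14 → Nov 16, 1761.

November 16, 1761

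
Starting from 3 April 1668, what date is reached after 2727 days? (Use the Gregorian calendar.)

+365 (one year) → Apr 3, 1669 (2362 left).
+365 (one year) → Apr 3, 1670 (1997 left).
+365 (one year) → Apr 3, 1671 (1632 left).
+366 (one year; includes Feb 29, 1672) → Apr 3, 1672 (1266 left).
+365 (one year) → Apr 3, 1673 (901 left).
+365 (one year) → Apr 3, 1674 (536 left).
+365 (one year) → Apr 3, 1675 (171 left).
Apr has 30 days: +28 → May 1, 1675 (143 left).
May has 31 days: +31 → Jun 1, 1675 (112 left).
Jun has 30 days: +30 → Jul 1, 1675 (82 left).
Jul has 31 days: +31 → Aug 1, 1675 (51 left).
Aug has 31 days: +31 → Sep 1, 1675 (20 left).
+20 → Sep 21, 1675.

September 21, 1675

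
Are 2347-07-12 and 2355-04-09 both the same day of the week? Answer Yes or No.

Yes

From Jul 12, 2347 to Apr 9, 2355 is 2828 days.
2828 mod 7 = 0, so they are the same weekday.
(Jul 12, 2347 is a Saturday; Apr 9, 2355 is a Saturday.)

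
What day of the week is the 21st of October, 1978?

Doomsday rule: the anchor day for the 1900s is Wednesday. For year 78: 78÷12 = 6 r 6, and 6÷4 = 1, so 6+6+1 = 13.
Wednesday + 13 ≡ Tuesday — that's 1978's doomsday.
In October the doomsday date is Oct 10.
Oct 21 is 11 days after Oct 10; 11 mod 7 = 4, so Tuesday + 4 = Saturday.

Saturday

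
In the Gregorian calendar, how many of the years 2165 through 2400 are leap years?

Multiples of 4 in [2165,2400]: 59.
Of those, multiples of 100: 3 (not leap unless ÷400).
Multiples of 400: 1.
Leap years = 59 − 3 + 1 = 57.

57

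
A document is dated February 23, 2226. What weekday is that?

Thursday

Doomsday rule: the anchor day for the 2200s is Friday. For year 26: 26÷12 = 2 r 2, and 2÷4 = 0, so 2+2+0 = 4.
Friday + 4 ≡ Tuesday — that's 2226's doomsday.
In February the doomsday date is Feb 28 (2226 is not a leap year).
Feb 23 is 5 days before Feb 28; 5 mod 7 = 5, so Tuesday − 5 = Thursday.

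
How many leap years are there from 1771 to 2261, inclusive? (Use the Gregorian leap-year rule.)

Multiples of 4 in [1771,2261]: 123.
Of those, multiples of 100: 5 (not leap unless ÷400).
Multiples of 400: 1.
Leap years = 123 − 5 + 1 = 119.

119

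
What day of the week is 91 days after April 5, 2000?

Wednesday

First find the weekday of Apr 5, 2000. Doomsday rule: the anchor day for the 2000s is Tuesday. For year 00: 0÷12 = 0 r 0, and 0÷4 = 0, so 0+0+0 = 0.
Tuesday + 0 ≡ Tuesday — that's 2000's doomsday.
In April the doomsday date is Apr 4.
Apr 5 is 1 day after Apr 4; 1 mod 7 = 1, so Tuesday + 1 = Wednesday.
91 mod 7 = 0, so 91 days after a Wednesday is Wednesday + 0 = Wednesday.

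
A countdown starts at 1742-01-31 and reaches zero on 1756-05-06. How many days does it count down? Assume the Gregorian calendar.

Jan 31, 1742 → Jan 31, 1743: 365 days.
Jan 31, 1743 → Jan 31, 1744: 365 days.
Jan 31, 1744 → Jan 31, 1745: 366 days (Feb 29, 1744 is in that span).
Jan 31, 1745 → Jan 31, 1746: 365 days.
Jan 31, 1746 → Jan 31, 1747: 365 days.
Jan 31, 1747 → Jan 31, 1748: 365 days.
Jan 31, 1748 → Jan 31, 1749: 366 days (Feb 29, 1748 is in that span).
Jan 31, 1749 → Jan 31, 1750: 365 days.
Jan 31, 1750 → Jan 31, 1751: 365 days.
Jan 31, 1751 → Jan 31, 1752: 365 days.
Jan 31, 1752 → Jan 31, 1753: 366 days (Feb 29, 1752 is in that span).
Jan 31, 1753 → Jan 31, 1754: 365 days.
Jan 31, 1754 → Jan 31, 1755: 365 days.
Jan 31, 1755 → Jan 31, 1756: 365 days.
Jan 31, 1756 → Feb 29, 1756: 29 days (January has 31).
Feb 29, 1756 → Mar 29, 1756: 29 days (February has 29).
Mar 29, 1756 → Apr 29, 1756: 31 days (March has 31).
Apr 29, 1756 → May 6, 1756: 7 days.
Total: 5209 days.

5209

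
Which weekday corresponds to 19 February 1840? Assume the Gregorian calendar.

Doomsday rule: the anchor day for the 1800s is Friday. For year 40: 40÷12 = 3 r 4, and 4÷4 = 1, so 3+4+1 = 8.
Friday + 8 ≡ Saturday — that's 1840's doomsday.
In February the doomsday date is Feb 29 (1840 is a leap year (divisible by 4)).
Feb 19 is 10 days before Feb 29; 10 mod 7 = 3, so Saturday − 3 = Wednesday.

Wednesday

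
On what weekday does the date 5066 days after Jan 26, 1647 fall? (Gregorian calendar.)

First find the weekday of Jan 26, 1647. Doomsday rule: the anchor day for the 1600s is Tuesday. For year 47: 47÷12 = 3 r 11, and 11÷4 = 2, so 3+11+2 = 16.
Tuesday + 16 ≡ Thursday — that's 1647's doomsday.
In January the doomsday date is Jan 3 (1647 is not a leap year).
Jan 26 is 23 days after Jan 3; 23 mod 7 = 2, so Thursday + 2 = Saturday.
5066 mod 7 = 5, so 5066 days after a Saturday is Saturday + 5 = Thursday.

Thursday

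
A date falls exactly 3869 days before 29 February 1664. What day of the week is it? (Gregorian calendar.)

Feb 29, 1664 is a Friday.
3869 mod 7 = 5, so 3869 days before a Friday is Friday − 5 = Sunday.

Sunday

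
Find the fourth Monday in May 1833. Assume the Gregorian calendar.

May 27, 1833

May 1, 1833 is a Wednesday.
The first Monday is therefore May 6 (5 days later).
The fourth Monday is 6 + 3×7 = May 27.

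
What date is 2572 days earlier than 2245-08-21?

−365 (one year) → Aug 21, 2244 (2207 left).
−366 (one year; includes Feb 29, 2244) → Aug 21, 2243 (1841 left).
−365 (one year) → Aug 21, 2242 (1476 left).
−365 (one year) → Aug 21, 2241 (1111 left).
−365 (one year) → Aug 21, 2240 (746 left).
−366 (one year; includes Feb 29, 2240) → Aug 21, 2239 (380 left).
−21 → Jul 31, 2239 (end of Jul, 31 days; 359 left).
−31 → Jun 30, 2239 (end of Jun, 30 days; 328 left).
−30 → May 31, 2239 (end of May, 31 days; 298 left).
−31 → Apr 30, 2239 (end of Apr, 30 days; 267 left).
−30 → Mar 31, 2239 (end of Mar, 31 days; 237 left).
−31 → Feb 28, 2239 (end of Feb, 28 days; 206 left).
−28 → Jan 31, 2239 (end of Jan, 31 days; 178 left).
−31 → Dec 31, 2238 (end of Dec, 31 days; 147 left).
−31 → Nov 30, 2238 (end of Nov, 30 days; 116 left).
−30 → Oct 31, 2238 (end of Oct, 31 days; 86 left).
−31 → Sep 30, 2238 (end of Sep, 30 days; 55 left).
−30 → Aug 31, 2238 (end of Aug, 31 days; 25 left).
−25 → Aug 6, 2238.

August 6, 2238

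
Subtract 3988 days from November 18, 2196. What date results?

−366 (one year; includes Feb 29, 2196) → Nov 18, 2195 (3622 left).
−365 (one year) → Nov 18, 2194 (3257 left).
−365 (one year) → Nov 18, 2193 (2892 left).
−365 (one year) → Nov 18, 2192 (2527 left).
−366 (one year; includes Feb 29, 2192) → Nov 18, 2191 (2161 left).
−365 (one year) → Nov 18, 2190 (1796 left).
−365 (one year) → Nov 18, 2189 (1431 left).
−365 (one year) → Nov 18, 2188 (1066 left).
−366 (one year; includes Feb 29, 2188) → Nov 18, 2187 (700 left).
−365 (one year) → Nov 18, 2186 (335 left).
−18 → Oct 31, 2186 (end of Oct, 31 days; 317 left).
−31 → Sep 30, 2186 (end of Sep, 30 days; 286 left).
−30 → Aug 31, 2186 (end of Aug, 31 days; 256 left).
−31 → Jul 31, 2186 (end of Jul, 31 days; 225 left).
−31 → Jun 30, 2186 (end of Jun, 30 days; 194 left).
−30 → May 31, 2186 (end of May, 31 days; 164 left).
−31 → Apr 30, 2186 (end of Apr, 30 days; 133 left).
−30 → Mar 31, 2186 (end of Mar, 31 days; 103 left).
−31 → Feb 28, 2186 (end of Feb, 28 days; 72 left).
−28 → Jan 31, 2186 (end of Jan, 31 days; 44 left).
−31 → Dec 31, 2185 (end of Dec, 31 days; 13 left).
−13 → Dec 18, 2185.

December 18, 2185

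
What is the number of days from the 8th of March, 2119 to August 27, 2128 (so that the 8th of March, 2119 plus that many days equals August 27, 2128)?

Mar 8, 2119 → Mar 8, 2120: 366 days (Feb 29, 2120 is in that span).
Mar 8, 2120 → Mar 8, 2121: 365 days.
Mar 8, 2121 → Mar 8, 2122: 365 days.
Mar 8, 2122 → Mar 8, 2123: 365 days.
Mar 8, 2123 → Mar 8, 2124: 366 days (Feb 29, 2124 is in that span).
Mar 8, 2124 → Mar 8, 2125: 365 days.
Mar 8, 2125 → Mar 8, 2126: 365 days.
Mar 8, 2126 → Mar 8, 2127: 365 days.
Mar 8, 2127 → Mar 8, 2128: 366 days (Feb 29, 2128 is in that span).
Mar 8, 2128 → Apr 8, 2128: 31 days (March has 31).
Apr 8, 2128 → May 8, 2128: 30 days (April has 30).
May 8, 2128 → Jun 8, 2128: 31 days (May has 31).
Jun 8, 2128 → Jul 8, 2128: 30 days (June has 30).
Jul 8, 2128 → Aug 8, 2128: 31 days (July has 31).
Aug 8, 2128 → Aug 27, 2128: 19 days.
Total: 3460 days.

3460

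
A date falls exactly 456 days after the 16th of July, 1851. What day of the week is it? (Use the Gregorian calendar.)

First find the weekday of Jul 16, 1851. Doomsday rule: the anchor day for the 1800s is Friday. For year 51: 51÷12 = 4 r 3, and 3÷4 = 0, so 4+3+0 = 7.
Friday + 7 ≡ Friday — that's 1851's doomsday.
In July the doomsday date is Jul 11.
Jul 16 is 5 days after Jul 11; 5 mod 7 = 5, so Friday + 5 = Wednesday.
456 mod 7 = 1, so 456 days after a Wednesday is Wednesday + 1 = Thursday.

Thursday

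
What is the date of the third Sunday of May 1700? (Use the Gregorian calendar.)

May 16, 1700

May 1, 1700 is a Saturday.
The first Sunday is therefore May 2 (1 days later).
The third Sunday is 2 + 2×7 = May 16.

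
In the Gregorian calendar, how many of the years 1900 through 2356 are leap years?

111

Multiples of 4 in [1900,2356]: 115.
Of those, multiples of 100: 5 (not leap unless ÷400).
Multiples of 400: 1.
Leap years = 115 − 5 + 1 = 111.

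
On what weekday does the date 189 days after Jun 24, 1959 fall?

First find the weekday of Jun 24, 1959. Doomsday rule: the anchor day for the 1900s is Wednesday. For year 59: 59÷12 = 4 r 11, and 11÷4 = 2, so 4+11+2 = 17.
Wednesday + 17 ≡ Saturday — that's 1959's doomsday.
In June the doomsday date is Jun 6.
Jun 24 is 18 days after Jun 6; 18 mod 7 = 4, so Saturday + 4 = Wednesday.
189 mod 7 = 0, so 189 days after a Wednesday is Wednesday + 0 = Wednesday.

Wednesday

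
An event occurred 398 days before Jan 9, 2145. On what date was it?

−9 → Dec 31, 2144 (end of Dec, 31 days; 389 left).
−31 → Nov 30, 2144 (end of Nov, 30 days; 358 left).
−30 → Oct 31, 2144 (end of Oct, 31 days; 328 left).
−31 → Sep 30, 2144 (end of Sep, 30 days; 297 left).
−30 → Aug 31, 2144 (end of Aug, 31 days; 267 left).
−31 → Jul 31, 2144 (end of Jul, 31 days; 236 left).
−31 → Jun 30, 2144 (end of Jun, 30 days; 205 left).
−30 → May 31, 2144 (end of May, 31 days; 175 left).
−31 → Apr 30, 2144 (end of Apr, 30 days; 144 left).
−30 → Mar 31, 2144 (end of Mar, 31 days; 114 left).
−31 → Feb 29, 2144 (end of Feb, 29 days; 83 left).
−29 → Jan 31, 2144 (end of Jan, 31 days; 54 left).
−31 → Dec 31, 2143 (end of Dec, 31 days; 23 left).
−23 → Dec 8, 2143.

December 8, 2143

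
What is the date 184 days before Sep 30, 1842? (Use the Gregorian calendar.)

March 30, 1842

−30 → Aug 31, 1842 (end of Aug, 31 days; 154 left).
−31 → Jul 31, 1842 (end of Jul, 31 days; 123 left).
−31 → Jun 30, 1842 (end of Jun, 30 days; 92 left).
−30 → May 31, 1842 (end of May, 31 days; 62 left).
−31 → Apr 30, 1842 (end of Apr, 30 days; 31 left).
−30 → Mar 31, 1842 (end of Mar, 31 days; 1 left).
−1 → Mar 30, 1842.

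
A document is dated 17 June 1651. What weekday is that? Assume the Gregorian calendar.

Doomsday rule: the anchor day for the 1600s is Tuesday. For year 51: 51÷12 = 4 r 3, and 3÷4 = 0, so 4+3+0 = 7.
Tuesday + 7 ≡ Tuesday — that's 1651's doomsday.
In June the doomsday date is Jun 6.
Jun 17 is 11 days after Jun 6; 11 mod 7 = 4, so Tuesday + 4 = Saturday.

Saturday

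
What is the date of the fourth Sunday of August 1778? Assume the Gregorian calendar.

August 1, 1778 is a Saturday.
The first Sunday is therefore August 2 (1 days later).
The fourth Sunday is 2 + 3×7 = August 23.

August 23, 1778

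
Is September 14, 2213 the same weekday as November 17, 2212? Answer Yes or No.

Yes

From Nov 17, 2212 to Sep 14, 2213 is 301 days.
301 mod 7 = 0, so they are the same weekday.
(Nov 17, 2212 is a Tuesday; Sep 14, 2213 is a Tuesday.)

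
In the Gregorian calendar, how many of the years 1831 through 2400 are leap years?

139

Multiples of 4 in [1831,2400]: 143.
Of those, multiples of 100: 6 (not leap unless ÷400).
Multiples of 400: 2.
Leap years = 143 − 6 + 2 = 139.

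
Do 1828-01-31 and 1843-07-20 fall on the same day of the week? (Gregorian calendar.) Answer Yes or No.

From Jan 31, 1828 to Jul 20, 1843 is 5649 days.
5649 mod 7 = 0, so they are the same weekday.
(Jan 31, 1828 is a Thursday; Jul 20, 1843 is a Thursday.)

Yes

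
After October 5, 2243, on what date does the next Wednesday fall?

October 11, 2243

Oct 5, 2243 is a Thursday.
From Thursday to the next Wednesday is 6 days.
Oct 5, 2243 + 6 = Oct 11, 2243.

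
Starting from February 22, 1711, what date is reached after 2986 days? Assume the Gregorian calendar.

+365 (one year) → Feb 22, 1712 (2621 left).
+366 (one year; includes Feb 29, 1712) → Feb 22, 1713 (2255 left).
+365 (one year) → Feb 22, 1714 (1890 left).
+365 (one year) → Feb 22, 1715 (1525 left).
+365 (one year) → Feb 22, 1716 (1160 left).
+366 (one year; includes Feb 29, 1716) → Feb 22, 1717 (794 left).
+365 (one year) → Feb 22, 1718 (429 left).
+365 (one year) → Feb 22, 1719 (64 left).
Feb has 28 days: +7 → Mar 1, 1719 (57 left).
Mar has 31 days: +31 → Apr 1, 1719 (26 left).
+26 → Apr 27, 1719.

April 27, 1719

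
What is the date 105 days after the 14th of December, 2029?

Dec has 31 days: +18 → Jan 1, 2030 (87 left).
Jan has 31 days: +31 → Feb 1, 2030 (56 left).
Feb has 28 days: +28 → Mar 1, 2030 (28 left).
+28 → Mar 29, 2030.

March 29, 2030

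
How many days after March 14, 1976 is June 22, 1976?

Mar 14, 1976 → Apr 14, 1976: 31 days (March has 31).
Apr 14, 1976 → May 14, 1976: 30 days (April has 30).
May 14, 1976 → Jun 14, 1976: 31 days (May has 31).
Jun 14, 1976 → Jun 22, 1976: 8 days.
Total: 100 days.

100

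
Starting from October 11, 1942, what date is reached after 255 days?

June 23, 1943

Oct has 31 days: +21 → Nov 1, 1942 (234 left).
Nov has 30 days: +30 → Dec 1, 1942 (204 left).
Dec has 31 days: +31 → Jan 1, 1943 (173 left).
Jan has 31 days: +31 → Feb 1, 1943 (142 left).
Feb has 28 days: +28 → Mar 1, 1943 (114 left).
Mar has 31 days: +31 → Apr 1, 1943 (83 left).
Apr has 30 days: +30 → May 1, 1943 (53 left).
May has 31 days: +31 → Jun 1, 1943 (22 left).
+22 → Jun 23, 1943.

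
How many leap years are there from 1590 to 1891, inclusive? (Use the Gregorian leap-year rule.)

Multiples of 4 in [1590,1891]: 75.
Of those, multiples of 100: 3 (not leap unless ÷400).
Multiples of 400: 1.
Leap years = 75 − 3 + 1 = 73.

73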